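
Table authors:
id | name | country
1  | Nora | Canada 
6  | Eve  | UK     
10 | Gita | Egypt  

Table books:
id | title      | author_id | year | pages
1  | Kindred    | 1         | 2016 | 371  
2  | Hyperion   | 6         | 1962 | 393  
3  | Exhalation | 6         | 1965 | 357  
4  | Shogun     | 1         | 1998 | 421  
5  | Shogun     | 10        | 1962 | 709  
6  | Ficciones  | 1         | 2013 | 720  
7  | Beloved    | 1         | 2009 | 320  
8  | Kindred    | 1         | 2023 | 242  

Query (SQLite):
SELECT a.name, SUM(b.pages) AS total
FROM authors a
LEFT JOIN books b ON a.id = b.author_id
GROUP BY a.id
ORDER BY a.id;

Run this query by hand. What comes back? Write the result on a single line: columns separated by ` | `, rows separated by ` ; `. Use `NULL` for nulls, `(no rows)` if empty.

Nora | 2074 ; Eve | 750 ; Gita | 709

LEFT JOIN keeps every authors row; unmatched ones get NULL for books columns.
Group by authors.id and compute SUM(b.pages). SUM over an all-NULL group is NULL.
  1: ids {1, 4, 6, 7, 8} → SUM(b.pages)=2074
  6: ids {2, 3} → SUM(b.pages)=750
  10: ids {5} → SUM(b.pages)=709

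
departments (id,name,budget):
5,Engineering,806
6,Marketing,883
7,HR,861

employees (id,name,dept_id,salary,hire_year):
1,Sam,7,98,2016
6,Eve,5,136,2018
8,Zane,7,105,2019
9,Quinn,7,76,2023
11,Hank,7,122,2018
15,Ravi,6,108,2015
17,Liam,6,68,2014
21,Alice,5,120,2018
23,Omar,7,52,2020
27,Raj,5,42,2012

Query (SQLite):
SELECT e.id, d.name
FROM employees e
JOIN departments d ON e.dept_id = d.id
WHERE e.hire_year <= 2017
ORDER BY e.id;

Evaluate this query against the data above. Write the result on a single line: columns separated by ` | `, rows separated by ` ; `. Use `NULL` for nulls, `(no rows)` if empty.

1 | HR ; 15 | Marketing ; 17 | Marketing ; 27 | Engineering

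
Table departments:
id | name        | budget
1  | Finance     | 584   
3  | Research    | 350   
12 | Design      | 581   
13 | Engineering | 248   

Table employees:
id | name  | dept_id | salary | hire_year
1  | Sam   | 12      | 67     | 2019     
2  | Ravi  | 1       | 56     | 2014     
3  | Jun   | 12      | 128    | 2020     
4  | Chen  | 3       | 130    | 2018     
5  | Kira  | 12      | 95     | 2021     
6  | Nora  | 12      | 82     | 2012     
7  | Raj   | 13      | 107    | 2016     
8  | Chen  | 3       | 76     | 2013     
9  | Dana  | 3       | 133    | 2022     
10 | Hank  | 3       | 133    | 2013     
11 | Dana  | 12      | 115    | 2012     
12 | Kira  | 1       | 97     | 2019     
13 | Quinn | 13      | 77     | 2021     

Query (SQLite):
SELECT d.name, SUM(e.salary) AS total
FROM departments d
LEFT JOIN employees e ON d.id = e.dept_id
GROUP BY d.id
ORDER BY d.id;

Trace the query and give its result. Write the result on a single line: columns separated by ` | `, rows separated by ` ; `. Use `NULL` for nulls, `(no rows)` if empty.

LEFT JOIN keeps every departments row; unmatched ones get NULL for employees columns.
Group by departments.id and compute SUM(e.salary). SUM over an all-NULL group is NULL.
  1: ids {2, 12} → SUM(e.salary)=153
  3: ids {4, 8, 9, 10} → SUM(e.salary)=472
  12: ids {1, 3, 5, 6, 11} → SUM(e.salary)=487
  13: ids {7, 13} → SUM(e.salary)=184

Finance | 153 ; Research | 472 ; Design | 487 ; Engineering | 184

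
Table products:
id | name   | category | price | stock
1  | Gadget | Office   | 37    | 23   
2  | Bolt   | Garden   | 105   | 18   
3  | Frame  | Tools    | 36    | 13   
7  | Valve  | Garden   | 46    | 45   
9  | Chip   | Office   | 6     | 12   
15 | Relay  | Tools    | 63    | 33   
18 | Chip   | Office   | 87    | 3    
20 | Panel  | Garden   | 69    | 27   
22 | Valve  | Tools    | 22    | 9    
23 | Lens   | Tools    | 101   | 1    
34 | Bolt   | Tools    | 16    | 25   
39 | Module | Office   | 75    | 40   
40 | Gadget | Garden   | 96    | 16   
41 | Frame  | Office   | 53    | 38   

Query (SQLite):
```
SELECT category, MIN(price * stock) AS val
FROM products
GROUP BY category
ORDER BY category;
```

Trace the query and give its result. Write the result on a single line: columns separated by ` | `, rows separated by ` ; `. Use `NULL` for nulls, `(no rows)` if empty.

Garden | 1536 ; Office | 72 ; Tools | 101

For each row compute price * stock.
Group by category; take MIN of the expression per group.
  Garden: ids {2, 7, 20, 40} → MIN(price * stock)=1536
  Office: ids {1, 9, 18, 39, 41} → MIN(price * stock)=72
  Tools: ids {3, 15, 22, 23, 34} → MIN(price * stock)=101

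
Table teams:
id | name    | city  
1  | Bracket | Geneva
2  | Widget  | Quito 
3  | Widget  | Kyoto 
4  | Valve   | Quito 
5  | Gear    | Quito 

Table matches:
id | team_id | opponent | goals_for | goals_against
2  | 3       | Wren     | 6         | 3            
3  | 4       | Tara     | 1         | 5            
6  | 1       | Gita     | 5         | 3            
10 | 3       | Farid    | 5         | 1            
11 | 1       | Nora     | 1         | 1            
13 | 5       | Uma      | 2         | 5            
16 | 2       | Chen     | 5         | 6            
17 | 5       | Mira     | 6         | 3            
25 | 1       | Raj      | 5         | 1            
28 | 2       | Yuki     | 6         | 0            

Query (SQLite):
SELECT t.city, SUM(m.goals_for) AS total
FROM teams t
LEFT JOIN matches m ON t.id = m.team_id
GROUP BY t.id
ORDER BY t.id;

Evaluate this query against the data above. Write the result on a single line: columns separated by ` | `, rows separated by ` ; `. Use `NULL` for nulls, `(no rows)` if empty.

Geneva | 11 ; Quito | 11 ; Kyoto | 11 ; Quito | 1 ; Quito | 8

LEFT JOIN keeps every teams row; unmatched ones get NULL for matches columns.
Group by teams.id and compute SUM(m.goals_for). SUM over an all-NULL group is NULL.
  1: ids {6, 11, 25} → SUM(m.goals_for)=11
  2: ids {16, 28} → SUM(m.goals_for)=11
  3: ids {2, 10} → SUM(m.goals_for)=11
  4: ids {3} → SUM(m.goals_for)=1
  5: ids {13, 17} → SUM(m.goals_for)=8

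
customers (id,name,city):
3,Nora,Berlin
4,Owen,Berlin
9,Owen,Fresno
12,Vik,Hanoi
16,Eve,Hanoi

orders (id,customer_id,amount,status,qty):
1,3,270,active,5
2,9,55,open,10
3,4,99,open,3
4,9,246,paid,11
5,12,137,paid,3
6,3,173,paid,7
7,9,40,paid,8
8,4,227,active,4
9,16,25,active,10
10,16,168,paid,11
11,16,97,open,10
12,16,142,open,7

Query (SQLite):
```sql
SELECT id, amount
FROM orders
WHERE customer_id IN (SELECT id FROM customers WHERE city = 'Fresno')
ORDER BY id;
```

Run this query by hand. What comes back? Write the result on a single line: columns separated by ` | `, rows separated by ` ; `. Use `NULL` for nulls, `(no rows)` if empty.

2 | 55 ; 4 | 246 ; 7 | 40

Inner query: customers.id where city = 'Fresno'.
Outer: keep orders rows whose customer_id is in that set.
Inner query → {9}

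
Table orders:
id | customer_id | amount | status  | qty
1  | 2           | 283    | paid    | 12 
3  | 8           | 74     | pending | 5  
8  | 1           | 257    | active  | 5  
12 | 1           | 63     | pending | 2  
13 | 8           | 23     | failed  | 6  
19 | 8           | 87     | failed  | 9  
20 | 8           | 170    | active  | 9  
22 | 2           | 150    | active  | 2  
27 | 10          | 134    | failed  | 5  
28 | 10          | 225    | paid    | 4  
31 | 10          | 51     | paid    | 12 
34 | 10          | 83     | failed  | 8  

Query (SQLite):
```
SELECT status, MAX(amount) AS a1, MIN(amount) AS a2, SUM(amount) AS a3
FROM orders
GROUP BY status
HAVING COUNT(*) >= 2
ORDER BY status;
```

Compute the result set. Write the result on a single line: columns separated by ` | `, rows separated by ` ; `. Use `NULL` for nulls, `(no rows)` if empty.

Group orders by status.
Per group compute: MAX(amount), MIN(amount), SUM(amount).
HAVING: drop groups with fewer than 2 rows.
  active: ids {8, 20, 22} → MAX(amount)=257, MIN(amount)=150, SUM(amount)=577
  failed: ids {13, 19, 27, 34} → MAX(amount)=134, MIN(amount)=23, SUM(amount)=327
  paid: ids {1, 28, 31} → MAX(amount)=283, MIN(amount)=51, SUM(amount)=559
  pending: ids {3, 12} → MAX(amount)=74, MIN(amount)=63, SUM(amount)=137

active | 257 | 150 | 577 ; failed | 134 | 23 | 327 ; paid | 283 | 51 | 559 ; pending | 74 | 63 | 137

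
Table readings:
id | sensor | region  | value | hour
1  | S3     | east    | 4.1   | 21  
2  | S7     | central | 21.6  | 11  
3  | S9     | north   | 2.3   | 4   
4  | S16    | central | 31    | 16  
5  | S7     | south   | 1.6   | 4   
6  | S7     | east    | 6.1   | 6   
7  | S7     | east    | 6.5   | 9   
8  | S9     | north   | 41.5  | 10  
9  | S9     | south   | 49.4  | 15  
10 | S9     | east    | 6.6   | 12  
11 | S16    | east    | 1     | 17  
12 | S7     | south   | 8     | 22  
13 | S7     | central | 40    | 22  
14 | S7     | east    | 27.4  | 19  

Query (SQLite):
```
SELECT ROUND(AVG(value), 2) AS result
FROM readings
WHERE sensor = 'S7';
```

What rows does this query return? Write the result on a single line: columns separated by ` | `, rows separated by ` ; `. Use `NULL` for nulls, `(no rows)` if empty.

15.89

Rows where sensor='S7' → value values: [21.6, 1.6, 6.1, 6.5, 8, 40, 27.4].
AVG = 111.2 / 7 (rounded to 2 dp).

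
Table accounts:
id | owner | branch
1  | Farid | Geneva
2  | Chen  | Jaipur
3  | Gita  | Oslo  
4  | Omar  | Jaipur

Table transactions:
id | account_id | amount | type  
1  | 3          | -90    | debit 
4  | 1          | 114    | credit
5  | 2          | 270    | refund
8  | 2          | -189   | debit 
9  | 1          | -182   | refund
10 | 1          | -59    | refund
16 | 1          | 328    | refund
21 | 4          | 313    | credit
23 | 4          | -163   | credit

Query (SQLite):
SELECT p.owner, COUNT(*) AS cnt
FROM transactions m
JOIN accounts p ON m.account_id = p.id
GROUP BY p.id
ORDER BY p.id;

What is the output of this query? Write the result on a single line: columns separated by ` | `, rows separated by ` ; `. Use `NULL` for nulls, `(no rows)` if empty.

Join each transactions row to its accounts via account_id.
Group joined rows by accounts.id; compute COUNT(*) per group.
  1: ids {4, 9, 10, 16} → COUNT(*)=4
  2: ids {5, 8} → COUNT(*)=2
  3: ids {1} → COUNT(*)=1
  4: ids {21, 23} → COUNT(*)=2

Farid | 4 ; Chen | 2 ; Gita | 1 ; Omar | 2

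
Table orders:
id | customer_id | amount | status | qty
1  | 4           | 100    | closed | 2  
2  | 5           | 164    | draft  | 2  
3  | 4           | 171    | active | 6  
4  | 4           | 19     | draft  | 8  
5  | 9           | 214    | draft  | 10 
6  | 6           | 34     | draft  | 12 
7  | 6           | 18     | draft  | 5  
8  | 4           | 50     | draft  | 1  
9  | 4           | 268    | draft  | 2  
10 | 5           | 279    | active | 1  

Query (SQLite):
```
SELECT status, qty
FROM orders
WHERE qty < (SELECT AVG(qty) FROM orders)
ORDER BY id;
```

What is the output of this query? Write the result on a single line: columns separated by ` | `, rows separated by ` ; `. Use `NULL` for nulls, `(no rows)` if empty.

closed | 2 ; draft | 2 ; draft | 1 ; draft | 2 ; active | 1

Scalar subquery: AVG(qty) over all orders rows = 4.9.
Keep rows where qty < that value.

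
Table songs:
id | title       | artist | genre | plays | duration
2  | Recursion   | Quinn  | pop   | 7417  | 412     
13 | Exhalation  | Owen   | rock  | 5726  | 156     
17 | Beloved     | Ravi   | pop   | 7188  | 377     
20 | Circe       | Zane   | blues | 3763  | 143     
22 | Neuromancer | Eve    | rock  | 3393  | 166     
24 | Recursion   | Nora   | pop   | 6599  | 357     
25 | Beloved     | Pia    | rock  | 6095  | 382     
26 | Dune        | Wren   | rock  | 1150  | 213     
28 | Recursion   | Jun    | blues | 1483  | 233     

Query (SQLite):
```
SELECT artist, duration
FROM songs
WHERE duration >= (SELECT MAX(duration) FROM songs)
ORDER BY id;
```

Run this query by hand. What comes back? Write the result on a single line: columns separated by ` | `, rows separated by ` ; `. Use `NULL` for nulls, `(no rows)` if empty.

Scalar subquery: MAX(duration) over all songs rows = 412.
Keep rows where duration >= that value.

Quinn | 412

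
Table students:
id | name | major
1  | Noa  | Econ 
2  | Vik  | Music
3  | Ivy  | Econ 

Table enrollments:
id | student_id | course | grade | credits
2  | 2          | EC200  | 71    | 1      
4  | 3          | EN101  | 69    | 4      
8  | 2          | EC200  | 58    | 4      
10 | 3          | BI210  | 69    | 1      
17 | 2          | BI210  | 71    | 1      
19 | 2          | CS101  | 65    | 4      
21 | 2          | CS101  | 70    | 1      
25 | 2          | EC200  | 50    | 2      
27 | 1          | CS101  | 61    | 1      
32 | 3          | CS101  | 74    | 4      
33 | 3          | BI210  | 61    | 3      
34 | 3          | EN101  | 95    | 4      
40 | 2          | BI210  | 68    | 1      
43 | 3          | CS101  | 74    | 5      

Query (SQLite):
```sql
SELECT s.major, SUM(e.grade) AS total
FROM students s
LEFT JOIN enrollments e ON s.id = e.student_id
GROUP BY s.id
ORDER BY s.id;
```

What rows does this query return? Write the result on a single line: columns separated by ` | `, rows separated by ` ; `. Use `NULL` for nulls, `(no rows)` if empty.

Econ | 61 ; Music | 453 ; Econ | 442

LEFT JOIN keeps every students row; unmatched ones get NULL for enrollments columns.
Group by students.id and compute SUM(e.grade). SUM over an all-NULL group is NULL.
  1: ids {27} → SUM(e.grade)=61
  2: ids {2, 8, 17, 19, 21, 25, 40} → SUM(e.grade)=453
  3: ids {4, 10, 32, 33, 34, 43} → SUM(e.grade)=442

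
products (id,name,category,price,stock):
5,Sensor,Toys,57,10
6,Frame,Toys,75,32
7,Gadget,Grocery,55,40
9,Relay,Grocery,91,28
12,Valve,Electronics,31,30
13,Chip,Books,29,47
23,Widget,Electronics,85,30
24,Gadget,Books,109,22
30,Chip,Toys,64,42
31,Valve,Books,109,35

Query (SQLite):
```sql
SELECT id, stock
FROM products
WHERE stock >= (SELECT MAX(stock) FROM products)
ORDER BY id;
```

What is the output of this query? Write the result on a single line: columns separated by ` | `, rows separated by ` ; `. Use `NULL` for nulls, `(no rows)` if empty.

13 | 47

Scalar subquery: MAX(stock) over all products rows = 47.
Keep rows where stock >= that value.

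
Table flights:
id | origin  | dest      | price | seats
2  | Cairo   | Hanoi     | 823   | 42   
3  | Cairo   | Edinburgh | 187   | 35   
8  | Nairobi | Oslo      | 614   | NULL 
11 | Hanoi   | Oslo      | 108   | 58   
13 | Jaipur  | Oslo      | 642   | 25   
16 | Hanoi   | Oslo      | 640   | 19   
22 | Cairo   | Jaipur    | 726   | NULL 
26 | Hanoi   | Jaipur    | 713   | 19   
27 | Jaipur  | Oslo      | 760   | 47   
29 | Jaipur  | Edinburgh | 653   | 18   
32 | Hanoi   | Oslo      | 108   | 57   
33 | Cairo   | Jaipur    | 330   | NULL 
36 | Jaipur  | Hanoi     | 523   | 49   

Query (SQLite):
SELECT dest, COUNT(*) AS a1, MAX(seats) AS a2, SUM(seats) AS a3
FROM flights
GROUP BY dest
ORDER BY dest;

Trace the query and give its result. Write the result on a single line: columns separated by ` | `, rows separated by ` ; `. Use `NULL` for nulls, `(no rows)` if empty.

Group flights by dest.
Per group compute: COUNT(*), MAX(seats), SUM(seats).
  Edinburgh: ids {3, 29} → COUNT(*)=2, MAX(seats)=35, SUM(seats)=53
  Hanoi: ids {2, 36} → COUNT(*)=2, MAX(seats)=49, SUM(seats)=91
  Jaipur: ids {22, 26, 33} → COUNT(*)=3, MAX(seats)=19, SUM(seats)=19
  Oslo: ids {8, 11, 13, 16, 27, 32} → COUNT(*)=6, MAX(seats)=58, SUM(seats)=206

Edinburgh | 2 | 35 | 53 ; Hanoi | 2 | 49 | 91 ; Jaipur | 3 | 19 | 19 ; Oslo | 6 | 58 | 206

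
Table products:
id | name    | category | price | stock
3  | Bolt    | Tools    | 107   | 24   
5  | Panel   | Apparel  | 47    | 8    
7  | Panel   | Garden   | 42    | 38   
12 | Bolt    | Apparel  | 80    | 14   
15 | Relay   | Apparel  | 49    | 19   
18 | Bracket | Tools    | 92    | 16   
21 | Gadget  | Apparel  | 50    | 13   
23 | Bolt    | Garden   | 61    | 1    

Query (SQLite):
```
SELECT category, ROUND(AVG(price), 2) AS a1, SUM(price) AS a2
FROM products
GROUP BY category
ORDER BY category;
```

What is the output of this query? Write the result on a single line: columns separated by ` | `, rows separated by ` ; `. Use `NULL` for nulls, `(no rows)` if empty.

Apparel | 56.5 | 226 ; Garden | 51.5 | 103 ; Tools | 99.5 | 199

Group products by category.
Per group compute: ROUND(AVG(price), 2), SUM(price).
  Apparel: ids {5, 12, 15, 21} → ROUND(AVG(price), 2)=56.5, SUM(price)=226
  Garden: ids {7, 23} → ROUND(AVG(price), 2)=51.5, SUM(price)=103
  Tools: ids {3, 18} → ROUND(AVG(price), 2)=99.5, SUM(price)=199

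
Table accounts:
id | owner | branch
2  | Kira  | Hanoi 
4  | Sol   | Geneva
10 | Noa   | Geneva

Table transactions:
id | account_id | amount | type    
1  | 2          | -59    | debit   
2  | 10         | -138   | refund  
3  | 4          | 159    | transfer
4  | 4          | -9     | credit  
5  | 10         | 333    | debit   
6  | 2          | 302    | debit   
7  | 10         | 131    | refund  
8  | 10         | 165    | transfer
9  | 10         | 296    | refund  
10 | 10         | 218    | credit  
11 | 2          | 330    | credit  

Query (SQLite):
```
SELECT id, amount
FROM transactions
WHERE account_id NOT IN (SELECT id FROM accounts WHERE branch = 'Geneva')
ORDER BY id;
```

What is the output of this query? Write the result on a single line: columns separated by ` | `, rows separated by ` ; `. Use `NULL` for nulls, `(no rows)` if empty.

Inner query: accounts.id where branch = 'Geneva'.
Outer: keep transactions rows whose account_id is not in that set.
Inner query → {4, 10}

1 | -59 ; 6 | 302 ; 11 | 330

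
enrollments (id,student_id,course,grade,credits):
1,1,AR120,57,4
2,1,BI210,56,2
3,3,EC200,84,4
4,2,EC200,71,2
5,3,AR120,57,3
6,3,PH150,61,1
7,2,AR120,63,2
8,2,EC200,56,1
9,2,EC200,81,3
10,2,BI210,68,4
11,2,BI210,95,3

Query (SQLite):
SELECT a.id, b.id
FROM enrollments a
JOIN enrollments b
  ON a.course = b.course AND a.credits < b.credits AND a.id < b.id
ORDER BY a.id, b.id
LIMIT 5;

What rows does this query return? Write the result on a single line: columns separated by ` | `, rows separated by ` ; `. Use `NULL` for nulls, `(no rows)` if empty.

2 | 10 ; 2 | 11 ; 4 | 9 ; 8 | 9

Pairs (a,b) with same course, a.credits < b.credits, a.id < b.id.
course groups: AR120:{1,5,7} BI210:{2,10,11} EC200:{3,4,8,9} PH150:{6}
Ordered by (a.id, b.id); first 5.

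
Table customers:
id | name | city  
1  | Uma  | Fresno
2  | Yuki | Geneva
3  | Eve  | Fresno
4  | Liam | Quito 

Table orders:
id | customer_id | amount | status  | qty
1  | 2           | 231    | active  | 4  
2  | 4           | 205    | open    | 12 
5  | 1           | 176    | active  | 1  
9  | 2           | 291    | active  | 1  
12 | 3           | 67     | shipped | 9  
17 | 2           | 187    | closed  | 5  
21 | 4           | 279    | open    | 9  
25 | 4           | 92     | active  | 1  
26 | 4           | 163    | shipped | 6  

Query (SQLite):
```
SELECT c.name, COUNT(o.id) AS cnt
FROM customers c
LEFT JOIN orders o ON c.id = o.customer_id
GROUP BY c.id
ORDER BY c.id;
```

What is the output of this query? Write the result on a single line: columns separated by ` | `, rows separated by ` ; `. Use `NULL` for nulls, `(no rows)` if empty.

Uma | 1 ; Yuki | 3 ; Eve | 1 ; Liam | 4

LEFT JOIN keeps every customers row; unmatched ones get NULL for orders columns.
Group by customers.id and compute COUNT(o.id). COUNT(col) of an all-NULL group is 0.
  1: ids {5} → COUNT(o.id)=1
  2: ids {1, 9, 17} → COUNT(o.id)=3
  3: ids {12} → COUNT(o.id)=1
  4: ids {2, 21, 25, 26} → COUNT(o.id)=4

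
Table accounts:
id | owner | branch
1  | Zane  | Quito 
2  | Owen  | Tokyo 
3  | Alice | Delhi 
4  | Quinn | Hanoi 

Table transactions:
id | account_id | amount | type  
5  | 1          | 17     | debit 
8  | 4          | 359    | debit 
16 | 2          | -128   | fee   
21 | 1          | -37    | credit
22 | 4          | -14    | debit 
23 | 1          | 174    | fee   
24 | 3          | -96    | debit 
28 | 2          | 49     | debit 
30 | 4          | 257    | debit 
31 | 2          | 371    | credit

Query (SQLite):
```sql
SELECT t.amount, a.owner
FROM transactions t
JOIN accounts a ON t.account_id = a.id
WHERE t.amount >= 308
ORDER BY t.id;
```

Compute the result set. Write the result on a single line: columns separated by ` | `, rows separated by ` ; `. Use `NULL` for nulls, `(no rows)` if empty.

359 | Quinn ; 371 | Owen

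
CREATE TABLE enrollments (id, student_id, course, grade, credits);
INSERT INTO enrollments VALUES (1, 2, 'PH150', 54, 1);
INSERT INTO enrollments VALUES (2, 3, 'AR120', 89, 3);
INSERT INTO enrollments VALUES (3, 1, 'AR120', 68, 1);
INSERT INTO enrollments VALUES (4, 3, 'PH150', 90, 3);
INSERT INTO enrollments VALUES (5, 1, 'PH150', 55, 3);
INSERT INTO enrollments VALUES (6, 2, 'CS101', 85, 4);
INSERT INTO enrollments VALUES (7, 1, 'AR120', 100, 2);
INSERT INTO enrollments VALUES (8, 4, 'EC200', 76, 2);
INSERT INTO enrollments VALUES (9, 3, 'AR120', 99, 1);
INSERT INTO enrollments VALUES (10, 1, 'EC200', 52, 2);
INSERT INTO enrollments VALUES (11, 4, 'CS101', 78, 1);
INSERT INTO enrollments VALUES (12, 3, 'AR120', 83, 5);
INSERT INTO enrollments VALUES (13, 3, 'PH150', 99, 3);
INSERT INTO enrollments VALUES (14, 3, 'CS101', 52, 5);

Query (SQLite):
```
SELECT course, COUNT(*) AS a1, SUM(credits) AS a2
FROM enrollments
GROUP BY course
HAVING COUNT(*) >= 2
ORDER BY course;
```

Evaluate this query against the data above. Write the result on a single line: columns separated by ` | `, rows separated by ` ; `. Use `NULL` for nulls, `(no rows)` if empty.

Group enrollments by course.
Per group compute: COUNT(*), SUM(credits).
HAVING: drop groups with fewer than 2 rows.
  AR120: ids {2, 3, 7, 9, 12} → COUNT(*)=5, SUM(credits)=12
  CS101: ids {6, 11, 14} → COUNT(*)=3, SUM(credits)=10
  EC200: ids {8, 10} → COUNT(*)=2, SUM(credits)=4
  PH150: ids {1, 4, 5, 13} → COUNT(*)=4, SUM(credits)=10

AR120 | 5 | 12 ; CS101 | 3 | 10 ; EC200 | 2 | 4 ; PH150 | 4 | 10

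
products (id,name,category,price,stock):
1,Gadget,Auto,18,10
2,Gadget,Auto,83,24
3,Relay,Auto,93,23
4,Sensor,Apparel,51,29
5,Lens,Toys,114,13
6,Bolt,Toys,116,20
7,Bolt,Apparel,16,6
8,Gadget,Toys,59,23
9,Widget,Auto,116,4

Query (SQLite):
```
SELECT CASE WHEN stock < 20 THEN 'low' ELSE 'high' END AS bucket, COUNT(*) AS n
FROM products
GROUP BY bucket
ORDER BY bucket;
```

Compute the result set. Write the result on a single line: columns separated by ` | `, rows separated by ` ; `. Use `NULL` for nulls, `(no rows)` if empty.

high | 5 ; low | 4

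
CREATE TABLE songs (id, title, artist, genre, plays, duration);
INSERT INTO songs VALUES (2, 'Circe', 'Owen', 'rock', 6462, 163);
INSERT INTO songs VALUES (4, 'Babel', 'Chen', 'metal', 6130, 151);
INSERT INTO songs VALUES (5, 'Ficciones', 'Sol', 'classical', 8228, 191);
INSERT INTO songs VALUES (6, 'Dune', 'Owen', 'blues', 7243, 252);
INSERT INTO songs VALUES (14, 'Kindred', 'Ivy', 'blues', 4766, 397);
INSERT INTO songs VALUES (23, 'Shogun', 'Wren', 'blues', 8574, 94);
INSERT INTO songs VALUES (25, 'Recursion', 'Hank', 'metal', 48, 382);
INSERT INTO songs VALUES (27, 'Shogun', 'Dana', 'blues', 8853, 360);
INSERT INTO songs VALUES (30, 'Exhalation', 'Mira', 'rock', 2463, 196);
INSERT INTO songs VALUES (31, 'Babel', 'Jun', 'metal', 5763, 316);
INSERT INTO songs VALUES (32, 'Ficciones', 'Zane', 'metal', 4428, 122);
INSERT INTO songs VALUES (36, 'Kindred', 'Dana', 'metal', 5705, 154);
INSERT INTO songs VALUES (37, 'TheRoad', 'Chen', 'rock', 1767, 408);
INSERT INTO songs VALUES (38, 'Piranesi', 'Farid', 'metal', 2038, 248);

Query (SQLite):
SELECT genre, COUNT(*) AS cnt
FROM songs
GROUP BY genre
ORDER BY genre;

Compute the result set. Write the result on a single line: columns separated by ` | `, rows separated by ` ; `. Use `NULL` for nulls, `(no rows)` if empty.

blues | 4 ; classical | 1 ; metal | 6 ; rock | 3

Partition songs by genre; compute COUNT(*) within each group.
  blues: ids {6, 14, 23, 27} → COUNT(*)=4
  classical: ids {5} → COUNT(*)=1
  metal: ids {4, 25, 31, 32, 36, 38} → COUNT(*)=6
  rock: ids {2, 30, 37} → COUNT(*)=3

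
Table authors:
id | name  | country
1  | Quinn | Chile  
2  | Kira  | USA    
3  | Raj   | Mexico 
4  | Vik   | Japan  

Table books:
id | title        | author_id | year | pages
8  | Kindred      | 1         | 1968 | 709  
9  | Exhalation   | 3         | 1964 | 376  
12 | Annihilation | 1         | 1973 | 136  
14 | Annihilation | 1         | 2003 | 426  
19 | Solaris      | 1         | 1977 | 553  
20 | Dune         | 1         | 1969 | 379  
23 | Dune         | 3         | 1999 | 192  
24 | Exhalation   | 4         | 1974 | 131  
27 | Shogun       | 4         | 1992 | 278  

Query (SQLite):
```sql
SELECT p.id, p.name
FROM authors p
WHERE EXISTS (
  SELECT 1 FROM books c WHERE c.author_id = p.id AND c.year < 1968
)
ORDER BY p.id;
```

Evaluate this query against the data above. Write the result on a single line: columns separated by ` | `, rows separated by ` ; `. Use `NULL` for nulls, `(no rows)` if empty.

For each authors row, check whether any books with matching author_id has year < 1968.
Keep rows where that is true.

3 | Raj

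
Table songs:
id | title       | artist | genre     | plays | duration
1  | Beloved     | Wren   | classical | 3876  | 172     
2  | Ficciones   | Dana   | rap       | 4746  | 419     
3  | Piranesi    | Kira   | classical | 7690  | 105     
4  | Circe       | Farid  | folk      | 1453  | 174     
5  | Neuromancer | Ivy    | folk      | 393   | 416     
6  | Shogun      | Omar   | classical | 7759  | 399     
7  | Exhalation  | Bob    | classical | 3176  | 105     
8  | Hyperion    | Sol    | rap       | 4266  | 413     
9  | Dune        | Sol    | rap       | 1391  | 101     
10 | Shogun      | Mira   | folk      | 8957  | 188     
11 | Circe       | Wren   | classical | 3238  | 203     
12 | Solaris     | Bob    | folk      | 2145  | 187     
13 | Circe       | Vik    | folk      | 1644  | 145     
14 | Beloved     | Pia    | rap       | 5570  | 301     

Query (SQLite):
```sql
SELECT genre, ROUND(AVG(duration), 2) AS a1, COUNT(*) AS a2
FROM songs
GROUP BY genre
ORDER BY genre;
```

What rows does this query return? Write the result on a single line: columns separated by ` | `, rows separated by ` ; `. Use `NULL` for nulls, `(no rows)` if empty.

Group songs by genre.
Per group compute: ROUND(AVG(duration), 2), COUNT(*).
  classical: ids {1, 3, 6, 7, 11} → ROUND(AVG(duration), 2)=196.8, COUNT(*)=5
  folk: ids {4, 5, 10, 12, 13} → ROUND(AVG(duration), 2)=222, COUNT(*)=5
  rap: ids {2, 8, 9, 14} → ROUND(AVG(duration), 2)=308.5, COUNT(*)=4

classical | 196.8 | 5 ; folk | 222 | 5 ; rap | 308.5 | 4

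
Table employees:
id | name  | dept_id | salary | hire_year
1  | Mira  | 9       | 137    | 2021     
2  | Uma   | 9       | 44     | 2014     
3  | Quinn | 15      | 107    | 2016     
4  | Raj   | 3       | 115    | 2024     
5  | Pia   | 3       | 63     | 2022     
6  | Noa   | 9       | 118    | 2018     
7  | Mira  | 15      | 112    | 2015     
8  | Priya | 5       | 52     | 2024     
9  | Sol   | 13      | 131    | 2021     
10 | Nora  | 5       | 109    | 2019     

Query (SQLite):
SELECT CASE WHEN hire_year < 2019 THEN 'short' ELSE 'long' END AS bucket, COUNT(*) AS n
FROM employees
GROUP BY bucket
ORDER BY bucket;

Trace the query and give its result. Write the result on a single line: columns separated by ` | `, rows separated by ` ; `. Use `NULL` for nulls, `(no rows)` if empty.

long | 6 ; short | 4

Bucket rows by hire_year < 2019 → 'short' else 'long'; count each bucket.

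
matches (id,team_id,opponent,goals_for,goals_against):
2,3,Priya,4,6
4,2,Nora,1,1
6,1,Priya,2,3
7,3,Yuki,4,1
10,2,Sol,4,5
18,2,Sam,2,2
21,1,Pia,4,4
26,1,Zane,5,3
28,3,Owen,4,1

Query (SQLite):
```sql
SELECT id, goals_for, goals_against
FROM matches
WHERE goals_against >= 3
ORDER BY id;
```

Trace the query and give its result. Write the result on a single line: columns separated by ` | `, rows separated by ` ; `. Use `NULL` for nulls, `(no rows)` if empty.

2 | 4 | 6 ; 6 | 2 | 3 ; 10 | 4 | 5 ; 21 | 4 | 4 ; 26 | 5 | 3

goals_against >= 3: ids {2, 6, 10, 21, 26}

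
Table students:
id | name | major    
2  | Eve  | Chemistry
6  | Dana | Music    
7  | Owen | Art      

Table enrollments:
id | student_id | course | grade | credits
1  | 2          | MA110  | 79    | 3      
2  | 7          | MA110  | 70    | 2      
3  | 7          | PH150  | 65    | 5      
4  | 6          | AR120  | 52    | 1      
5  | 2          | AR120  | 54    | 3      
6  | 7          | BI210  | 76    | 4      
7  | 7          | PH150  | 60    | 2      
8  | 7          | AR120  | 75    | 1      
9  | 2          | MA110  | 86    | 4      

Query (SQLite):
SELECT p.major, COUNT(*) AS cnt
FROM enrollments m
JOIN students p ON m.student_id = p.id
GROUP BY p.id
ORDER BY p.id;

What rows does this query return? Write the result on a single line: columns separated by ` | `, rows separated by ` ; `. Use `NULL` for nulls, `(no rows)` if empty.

Join each enrollments row to its students via student_id.
Group joined rows by students.id; compute COUNT(*) per group.
  2: ids {1, 5, 9} → COUNT(*)=3
  6: ids {4} → COUNT(*)=1
  7: ids {2, 3, 6, 7, 8} → COUNT(*)=5

Chemistry | 3 ; Music | 1 ; Art | 5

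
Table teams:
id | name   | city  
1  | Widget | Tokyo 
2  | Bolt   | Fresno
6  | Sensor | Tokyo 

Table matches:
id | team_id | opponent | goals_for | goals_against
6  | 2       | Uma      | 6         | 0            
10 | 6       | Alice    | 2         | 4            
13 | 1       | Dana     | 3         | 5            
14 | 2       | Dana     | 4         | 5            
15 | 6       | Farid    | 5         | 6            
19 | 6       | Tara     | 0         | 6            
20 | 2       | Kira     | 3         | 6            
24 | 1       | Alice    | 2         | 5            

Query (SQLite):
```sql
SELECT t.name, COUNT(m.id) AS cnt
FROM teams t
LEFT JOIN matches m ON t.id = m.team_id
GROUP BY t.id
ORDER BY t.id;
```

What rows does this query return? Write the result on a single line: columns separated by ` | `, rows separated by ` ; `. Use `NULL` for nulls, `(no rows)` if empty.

Widget | 2 ; Bolt | 3 ; Sensor | 3

LEFT JOIN keeps every teams row; unmatched ones get NULL for matches columns.
Group by teams.id and compute COUNT(m.id). COUNT(col) of an all-NULL group is 0.
  1: ids {13, 24} → COUNT(m.id)=2
  2: ids {6, 14, 20} → COUNT(m.id)=3
  6: ids {10, 15, 19} → COUNT(m.id)=3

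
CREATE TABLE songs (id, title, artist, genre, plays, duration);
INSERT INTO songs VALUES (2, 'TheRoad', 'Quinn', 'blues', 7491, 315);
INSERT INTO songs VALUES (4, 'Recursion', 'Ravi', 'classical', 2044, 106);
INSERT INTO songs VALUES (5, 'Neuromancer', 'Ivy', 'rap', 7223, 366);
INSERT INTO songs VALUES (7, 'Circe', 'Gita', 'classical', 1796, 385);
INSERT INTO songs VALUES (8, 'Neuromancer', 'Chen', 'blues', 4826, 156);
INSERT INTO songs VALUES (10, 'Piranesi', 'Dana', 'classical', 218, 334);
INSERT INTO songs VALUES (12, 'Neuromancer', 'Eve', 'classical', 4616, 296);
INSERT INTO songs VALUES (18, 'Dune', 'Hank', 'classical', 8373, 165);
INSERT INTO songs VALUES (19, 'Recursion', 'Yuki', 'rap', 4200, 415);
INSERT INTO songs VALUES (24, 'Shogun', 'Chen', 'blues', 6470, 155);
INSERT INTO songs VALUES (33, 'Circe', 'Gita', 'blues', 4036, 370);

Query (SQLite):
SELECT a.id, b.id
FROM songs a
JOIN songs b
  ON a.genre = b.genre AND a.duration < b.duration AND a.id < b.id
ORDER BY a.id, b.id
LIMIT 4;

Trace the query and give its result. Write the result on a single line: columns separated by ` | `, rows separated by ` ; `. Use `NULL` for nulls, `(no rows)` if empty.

2 | 33 ; 4 | 7 ; 4 | 10 ; 4 | 12

Pairs (a,b) with same genre, a.duration < b.duration, a.id < b.id.
genre groups: blues:{2,8,24,33} classical:{4,7,10,12,18} rap:{5,19}
Ordered by (a.id, b.id); first 4.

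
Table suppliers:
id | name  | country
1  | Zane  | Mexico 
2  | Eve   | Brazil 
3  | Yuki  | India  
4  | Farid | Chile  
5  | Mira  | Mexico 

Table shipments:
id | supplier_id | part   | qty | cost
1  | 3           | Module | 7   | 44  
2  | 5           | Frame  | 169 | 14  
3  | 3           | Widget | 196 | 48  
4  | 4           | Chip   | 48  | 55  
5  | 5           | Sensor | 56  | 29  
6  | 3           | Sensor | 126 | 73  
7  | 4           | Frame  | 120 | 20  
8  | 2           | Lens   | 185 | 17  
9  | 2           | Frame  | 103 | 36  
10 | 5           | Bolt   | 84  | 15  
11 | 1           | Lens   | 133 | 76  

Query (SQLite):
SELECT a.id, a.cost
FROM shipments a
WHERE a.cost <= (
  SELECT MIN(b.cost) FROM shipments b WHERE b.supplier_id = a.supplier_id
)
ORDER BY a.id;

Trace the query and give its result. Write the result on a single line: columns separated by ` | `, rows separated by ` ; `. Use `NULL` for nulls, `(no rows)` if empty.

1 | 44 ; 2 | 14 ; 7 | 20 ; 8 | 17 ; 11 | 76

For each shipments row a, compute MIN(cost) over rows sharing a.supplier_id.
Keep row a if a.cost <= that per-group MIN.
  supplier_id=1: MIN(cost) = 76
  supplier_id=2: MIN(cost) = 17
  supplier_id=3: MIN(cost) = 44
  supplier_id=4: MIN(cost) = 20
  supplier_id=5: MIN(cost) = 14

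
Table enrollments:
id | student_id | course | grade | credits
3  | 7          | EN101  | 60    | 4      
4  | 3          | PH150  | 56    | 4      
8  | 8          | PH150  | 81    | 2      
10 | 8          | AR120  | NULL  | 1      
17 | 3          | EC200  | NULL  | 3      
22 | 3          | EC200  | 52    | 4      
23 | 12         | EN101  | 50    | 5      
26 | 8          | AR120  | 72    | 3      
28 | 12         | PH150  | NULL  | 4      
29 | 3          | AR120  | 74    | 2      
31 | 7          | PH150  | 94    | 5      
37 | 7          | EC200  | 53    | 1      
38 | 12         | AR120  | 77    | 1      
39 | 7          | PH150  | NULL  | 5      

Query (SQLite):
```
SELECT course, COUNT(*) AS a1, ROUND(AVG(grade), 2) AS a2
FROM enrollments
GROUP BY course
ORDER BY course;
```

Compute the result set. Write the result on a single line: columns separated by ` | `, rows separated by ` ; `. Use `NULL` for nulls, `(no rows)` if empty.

Group enrollments by course.
Per group compute: COUNT(*), ROUND(AVG(grade), 2).
  AR120: ids {10, 26, 29, 38} → COUNT(*)=4, ROUND(AVG(grade), 2)=74.33
  EC200: ids {17, 22, 37} → COUNT(*)=3, ROUND(AVG(grade), 2)=52.5
  EN101: ids {3, 23} → COUNT(*)=2, ROUND(AVG(grade), 2)=55
  PH150: ids {4, 8, 28, 31, 39} → COUNT(*)=5, ROUND(AVG(grade), 2)=77

AR120 | 4 | 74.33 ; EC200 | 3 | 52.5 ; EN101 | 2 | 55 ; PH150 | 5 | 77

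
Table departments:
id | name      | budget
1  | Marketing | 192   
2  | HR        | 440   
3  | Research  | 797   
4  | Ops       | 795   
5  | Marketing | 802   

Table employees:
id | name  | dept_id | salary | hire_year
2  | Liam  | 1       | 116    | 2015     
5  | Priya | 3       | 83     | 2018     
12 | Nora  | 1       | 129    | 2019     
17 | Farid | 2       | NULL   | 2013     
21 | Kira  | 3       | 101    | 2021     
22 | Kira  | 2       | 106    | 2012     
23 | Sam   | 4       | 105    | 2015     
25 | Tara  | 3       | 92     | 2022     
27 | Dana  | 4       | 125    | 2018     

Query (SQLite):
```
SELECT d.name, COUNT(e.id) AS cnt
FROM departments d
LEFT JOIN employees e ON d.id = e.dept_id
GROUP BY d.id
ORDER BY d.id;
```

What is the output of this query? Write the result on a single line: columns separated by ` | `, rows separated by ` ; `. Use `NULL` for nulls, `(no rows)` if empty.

Marketing | 2 ; HR | 2 ; Research | 3 ; Ops | 2 ; Marketing | 0

LEFT JOIN keeps every departments row; unmatched ones get NULL for employees columns.
Group by departments.id and compute COUNT(e.id). COUNT(col) of an all-NULL group is 0.
  1: ids {2, 12} → COUNT(e.id)=2
  2: ids {17, 22} → COUNT(e.id)=2
  3: ids {5, 21, 25} → COUNT(e.id)=3
  4: ids {23, 27} → COUNT(e.id)=2
  5: ids {—} → COUNT(e.id)=0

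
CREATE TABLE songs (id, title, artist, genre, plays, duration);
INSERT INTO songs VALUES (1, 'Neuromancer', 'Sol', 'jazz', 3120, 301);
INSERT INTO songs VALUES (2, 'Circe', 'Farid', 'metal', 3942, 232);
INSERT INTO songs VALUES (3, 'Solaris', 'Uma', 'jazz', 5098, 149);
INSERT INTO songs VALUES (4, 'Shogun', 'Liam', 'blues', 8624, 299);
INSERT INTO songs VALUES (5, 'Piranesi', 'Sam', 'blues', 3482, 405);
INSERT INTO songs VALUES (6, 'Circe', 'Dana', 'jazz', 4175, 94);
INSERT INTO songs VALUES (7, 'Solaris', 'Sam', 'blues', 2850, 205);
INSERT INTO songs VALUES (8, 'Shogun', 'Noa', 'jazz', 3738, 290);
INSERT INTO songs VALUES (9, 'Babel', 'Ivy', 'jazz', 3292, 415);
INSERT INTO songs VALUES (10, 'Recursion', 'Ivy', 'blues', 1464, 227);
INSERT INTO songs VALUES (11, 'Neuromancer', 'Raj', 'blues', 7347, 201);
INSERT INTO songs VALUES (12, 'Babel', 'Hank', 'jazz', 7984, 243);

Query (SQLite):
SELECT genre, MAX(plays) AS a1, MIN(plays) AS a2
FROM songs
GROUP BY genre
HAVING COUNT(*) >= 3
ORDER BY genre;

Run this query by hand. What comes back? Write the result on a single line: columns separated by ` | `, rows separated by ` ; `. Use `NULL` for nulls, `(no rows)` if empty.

blues | 8624 | 1464 ; jazz | 7984 | 3120

Group songs by genre.
Per group compute: MAX(plays), MIN(plays).
HAVING: drop groups with fewer than 3 rows.
  blues: ids {4, 5, 7, 10, 11} → MAX(plays)=8624, MIN(plays)=1464
  jazz: ids {1, 3, 6, 8, 9, 12} → MAX(plays)=7984, MIN(plays)=3120
  metal: ids {2} → MAX(plays)=3942, MIN(plays)=3942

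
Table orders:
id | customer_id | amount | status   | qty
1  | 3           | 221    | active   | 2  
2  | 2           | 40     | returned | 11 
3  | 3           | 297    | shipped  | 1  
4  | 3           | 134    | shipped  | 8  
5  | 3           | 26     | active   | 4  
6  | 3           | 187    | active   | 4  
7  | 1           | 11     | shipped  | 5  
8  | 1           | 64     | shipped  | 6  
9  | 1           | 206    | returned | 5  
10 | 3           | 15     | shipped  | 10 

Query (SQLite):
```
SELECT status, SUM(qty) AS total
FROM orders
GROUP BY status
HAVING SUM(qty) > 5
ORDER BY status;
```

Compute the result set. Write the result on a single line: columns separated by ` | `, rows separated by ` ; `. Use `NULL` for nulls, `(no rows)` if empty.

Partition orders by status; compute SUM(qty) within each group.
HAVING: keep groups where SUM(qty) > 5.
  active: ids {1, 5, 6} → SUM(qty)=10
  returned: ids {2, 9} → SUM(qty)=16
  shipped: ids {3, 4, 7, 8, 10} → SUM(qty)=30

active | 10 ; returned | 16 ; shipped | 30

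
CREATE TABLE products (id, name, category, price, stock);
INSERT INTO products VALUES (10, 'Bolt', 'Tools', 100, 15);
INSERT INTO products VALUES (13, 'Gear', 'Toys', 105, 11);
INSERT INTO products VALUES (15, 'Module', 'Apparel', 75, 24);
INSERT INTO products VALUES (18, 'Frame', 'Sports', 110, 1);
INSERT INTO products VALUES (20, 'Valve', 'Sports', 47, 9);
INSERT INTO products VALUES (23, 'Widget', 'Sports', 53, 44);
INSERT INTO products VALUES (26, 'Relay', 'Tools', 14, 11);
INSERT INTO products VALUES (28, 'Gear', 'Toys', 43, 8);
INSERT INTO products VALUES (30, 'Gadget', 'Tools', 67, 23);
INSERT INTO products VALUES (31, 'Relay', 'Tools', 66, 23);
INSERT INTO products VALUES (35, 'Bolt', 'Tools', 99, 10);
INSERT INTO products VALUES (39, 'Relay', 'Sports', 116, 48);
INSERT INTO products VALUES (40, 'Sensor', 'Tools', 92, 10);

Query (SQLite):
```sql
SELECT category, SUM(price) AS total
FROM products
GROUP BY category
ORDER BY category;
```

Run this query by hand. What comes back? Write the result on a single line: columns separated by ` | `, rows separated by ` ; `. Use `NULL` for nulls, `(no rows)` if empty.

Partition products by category; compute SUM(price) within each group.
  Apparel: ids {15} → SUM(price)=75
  Sports: ids {18, 20, 23, 39} → SUM(price)=326
  Tools: ids {10, 26, 30, 31, 35, 40} → SUM(price)=438
  Toys: ids {13, 28} → SUM(price)=148

Apparel | 75 ; Sports | 326 ; Tools | 438 ; Toys | 148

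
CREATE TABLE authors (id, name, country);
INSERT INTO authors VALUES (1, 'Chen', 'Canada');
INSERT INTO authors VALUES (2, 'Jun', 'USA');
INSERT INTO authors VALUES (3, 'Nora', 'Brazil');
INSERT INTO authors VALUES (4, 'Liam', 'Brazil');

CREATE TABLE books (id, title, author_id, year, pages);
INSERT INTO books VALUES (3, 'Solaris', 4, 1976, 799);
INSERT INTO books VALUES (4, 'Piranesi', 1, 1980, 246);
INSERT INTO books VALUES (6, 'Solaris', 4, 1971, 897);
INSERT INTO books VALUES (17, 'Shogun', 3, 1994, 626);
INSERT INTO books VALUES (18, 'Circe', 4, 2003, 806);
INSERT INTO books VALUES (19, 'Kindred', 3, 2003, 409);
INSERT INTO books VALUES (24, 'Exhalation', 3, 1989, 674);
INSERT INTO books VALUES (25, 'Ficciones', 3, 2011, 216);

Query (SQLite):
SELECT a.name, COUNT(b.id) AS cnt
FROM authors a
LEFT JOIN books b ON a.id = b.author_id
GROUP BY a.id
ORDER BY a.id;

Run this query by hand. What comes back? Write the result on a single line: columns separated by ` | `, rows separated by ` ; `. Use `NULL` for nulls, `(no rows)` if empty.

Chen | 1 ; Jun | 0 ; Nora | 4 ; Liam | 3

LEFT JOIN keeps every authors row; unmatched ones get NULL for books columns.
Group by authors.id and compute COUNT(b.id). COUNT(col) of an all-NULL group is 0.
  1: ids {4} → COUNT(b.id)=1
  2: ids {—} → COUNT(b.id)=0
  3: ids {17, 19, 24, 25} → COUNT(b.id)=4
  4: ids {3, 6, 18} → COUNT(b.id)=3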